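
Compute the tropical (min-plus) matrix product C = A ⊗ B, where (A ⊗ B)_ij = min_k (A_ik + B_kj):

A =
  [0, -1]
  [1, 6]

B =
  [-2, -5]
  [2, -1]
A ⊗ B =
  [-2, -5]
  [-1, -4]

Apply the min-plus product entry-by-entry:
  C[0][0] = min over k of (A[0][0] + B[0][0] = 0 + -2 = -2, A[0][1] + B[1][0] = -1 + 2 = 1) = -2 (attained at k = 0)
  C[0][1] = min over k of (A[0][0] + B[0][1] = 0 + -5 = -5, A[0][1] + B[1][1] = -1 + -1 = -2) = -5 (attained at k = 0)
  C[1][0] = min over k of (A[1][0] + B[0][0] = 1 + -2 = -1, A[1][1] + B[1][0] = 6 + 2 = 8) = -1 (attained at k = 0)
  C[1][1] = min over k of (A[1][0] + B[0][1] = 1 + -5 = -4, A[1][1] + B[1][1] = 6 + -1 = 5) = -4 (attained at k = 0)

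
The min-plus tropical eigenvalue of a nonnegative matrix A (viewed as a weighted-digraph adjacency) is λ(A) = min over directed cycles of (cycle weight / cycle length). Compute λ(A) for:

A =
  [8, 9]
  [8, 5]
λ(A) = 5

Enumerate directed cycles and compute their means (weight / length). Sample:
  cycle 0 → 0: weight = 8, length = 1, mean = 8/1 ≈ 8.000
  cycle 1 → 1: weight = 5, length = 1, mean = 5/1 ≈ 5.000
  cycle 0 → 1 → 0: weight = 17, length = 2, mean = 17/2 ≈ 8.500
  cycle 1 → 0 → 1: weight = 17, length = 2, mean = 17/2 ≈ 8.500
Minimum mean = 5.000, attained e.g. along the cycle 1 → 1 with weight 5 and length 1. So λ(A) = 5/1 = 5.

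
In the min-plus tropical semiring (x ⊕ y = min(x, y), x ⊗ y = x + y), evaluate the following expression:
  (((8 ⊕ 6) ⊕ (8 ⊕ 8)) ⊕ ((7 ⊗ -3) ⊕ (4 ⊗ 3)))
(((8 ⊕ 6) ⊕ (8 ⊕ 8)) ⊕ ((7 ⊗ -3) ⊕ (4 ⊗ 3))) = 4

Expand innermost to outermost. Recall ⊕ takes the minimum of its arguments and ⊗ takes their sum. Working out the expression (((8 ⊕ 6) ⊕ (8 ⊕ 8)) ⊕ ((7 ⊗ -3) ⊕ (4 ⊗ 3))) gives 4.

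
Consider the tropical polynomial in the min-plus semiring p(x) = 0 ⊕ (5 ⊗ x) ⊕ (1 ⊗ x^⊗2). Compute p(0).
p(0) = 0

A tropical monomial a ⊗ x^⊗i evaluates to a + i · x. Evaluating each term at x = 0:
  Term 0 contributes 0 + 0 · 0 = 0
  Term 1 contributes 5 + 1 · 0 = 5
  Term 2 contributes 1 + 2 · 0 = 1
p(0) = ⊕ of these = min[0, 5, 1] = 0.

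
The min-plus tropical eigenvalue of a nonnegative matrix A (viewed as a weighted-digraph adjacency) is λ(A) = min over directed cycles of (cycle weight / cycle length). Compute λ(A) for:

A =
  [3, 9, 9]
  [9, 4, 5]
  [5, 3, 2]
λ(A) = 2

Enumerate directed cycles and compute their means (weight / length). Sample:
  cycle 0 → 0: weight = 3, length = 1, mean = 3/1 ≈ 3.000
  cycle 1 → 1: weight = 4, length = 1, mean = 4/1 ≈ 4.000
  cycle 2 → 2: weight = 2, length = 1, mean = 2/1 ≈ 2.000
  cycle 0 → 1 → 0: weight = 18, length = 2, mean = 18/2 ≈ 9.000
  cycle 0 → 2 → 0: weight = 14, length = 2, mean = 14/2 ≈ 7.000
  cycle 1 → 0 → 1: weight = 18, length = 2, mean = 18/2 ≈ 9.000
Minimum mean = 2.000, attained e.g. along the cycle 2 → 2 with weight 2 and length 1. So λ(A) = 2/1 = 2.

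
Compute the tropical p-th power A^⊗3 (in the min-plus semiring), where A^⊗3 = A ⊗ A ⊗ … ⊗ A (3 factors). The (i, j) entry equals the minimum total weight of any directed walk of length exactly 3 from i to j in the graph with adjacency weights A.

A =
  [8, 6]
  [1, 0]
A^⊗3 =
  [7, 6]
  [1, 0]

Each entry (A^⊗3)_ij equals the minimum over all length-3 walks i = v_0 → v_1 → … → v_3 = j of Σ_t A[v_t][v_{t+1}]. For example, for (i, j) = (0, 1) we minimise over 4 possible intermediate vertex sequences; the minimum is 6, attained along the walk 0 → 1 → 1 → 1.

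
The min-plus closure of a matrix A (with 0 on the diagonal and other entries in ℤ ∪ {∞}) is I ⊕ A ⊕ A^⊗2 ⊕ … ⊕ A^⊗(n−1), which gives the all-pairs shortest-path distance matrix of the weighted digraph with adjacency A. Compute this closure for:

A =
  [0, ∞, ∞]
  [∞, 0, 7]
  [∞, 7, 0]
Closure =
  [0, ∞, ∞]
  [∞, 0, 7]
  [∞, 7, 0]

This is the Floyd-Warshall all-pairs shortest-path computation. For each intermediate vertex k = 0, 1, …, 2, update dist[i][j] ← min(dist[i][j], dist[i][k] + dist[k][j]). The final matrix gives, for each (i, j), the minimum total weight of any directed path from i to j (possibly empty when i = j).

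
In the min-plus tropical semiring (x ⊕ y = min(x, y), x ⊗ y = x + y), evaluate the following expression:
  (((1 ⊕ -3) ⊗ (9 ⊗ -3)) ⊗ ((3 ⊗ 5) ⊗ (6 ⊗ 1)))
(((1 ⊕ -3) ⊗ (9 ⊗ -3)) ⊗ ((3 ⊗ 5) ⊗ (6 ⊗ 1))) = 18

Expand innermost to outermost. Recall ⊕ takes the minimum of its arguments and ⊗ takes their sum. Working out the expression (((1 ⊕ -3) ⊗ (9 ⊗ -3)) ⊗ ((3 ⊗ 5) ⊗ (6 ⊗ 1))) gives 18.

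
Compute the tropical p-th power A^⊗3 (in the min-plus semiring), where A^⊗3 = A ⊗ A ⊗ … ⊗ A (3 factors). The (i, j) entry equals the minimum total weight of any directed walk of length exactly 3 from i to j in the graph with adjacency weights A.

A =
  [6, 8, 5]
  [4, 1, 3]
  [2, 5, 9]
A^⊗3 =
  [13, 10, 12]
  [6, 3, 5]
  [9, 7, 9]

Each entry (A^⊗3)_ij equals the minimum over all length-3 walks i = v_0 → v_1 → … → v_3 = j of Σ_t A[v_t][v_{t+1}]. For example, for (i, j) = (0, 2) we minimise over 9 possible intermediate vertex sequences; the minimum is 12, attained along the walk 0 → 1 → 1 → 2.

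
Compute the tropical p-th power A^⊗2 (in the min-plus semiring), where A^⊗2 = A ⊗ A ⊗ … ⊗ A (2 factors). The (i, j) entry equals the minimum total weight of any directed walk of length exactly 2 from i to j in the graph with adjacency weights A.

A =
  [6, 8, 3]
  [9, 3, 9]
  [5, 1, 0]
A^⊗2 =
  [8, 4, 3]
  [12, 6, 9]
  [5, 1, 0]

Each entry (A^⊗2)_ij equals the minimum over all length-2 walks i = v_0 → v_1 → … → v_2 = j of Σ_t A[v_t][v_{t+1}]. For example, for (i, j) = (0, 2) we minimise over 3 possible intermediate vertex sequences; the minimum is 3, attained along the walk 0 → 2 → 2.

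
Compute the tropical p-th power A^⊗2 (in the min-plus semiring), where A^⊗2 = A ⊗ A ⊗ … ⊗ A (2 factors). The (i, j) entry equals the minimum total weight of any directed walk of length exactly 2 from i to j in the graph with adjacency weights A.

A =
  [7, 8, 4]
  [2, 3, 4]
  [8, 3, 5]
A^⊗2 =
  [10, 7, 9]
  [5, 6, 6]
  [5, 6, 7]

Each entry (A^⊗2)_ij equals the minimum over all length-2 walks i = v_0 → v_1 → … → v_2 = j of Σ_t A[v_t][v_{t+1}]. For example, for (i, j) = (0, 2) we minimise over 3 possible intermediate vertex sequences; the minimum is 9, attained along the walk 0 → 2 → 2.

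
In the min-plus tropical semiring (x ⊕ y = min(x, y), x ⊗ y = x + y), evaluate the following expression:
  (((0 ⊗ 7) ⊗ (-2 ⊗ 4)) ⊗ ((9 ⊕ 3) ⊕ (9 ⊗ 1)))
(((0 ⊗ 7) ⊗ (-2 ⊗ 4)) ⊗ ((9 ⊕ 3) ⊕ (9 ⊗ 1))) = 12

Expand innermost to outermost. Recall ⊕ takes the minimum of its arguments and ⊗ takes their sum. Working out the expression (((0 ⊗ 7) ⊗ (-2 ⊗ 4)) ⊗ ((9 ⊕ 3) ⊕ (9 ⊗ 1))) gives 12.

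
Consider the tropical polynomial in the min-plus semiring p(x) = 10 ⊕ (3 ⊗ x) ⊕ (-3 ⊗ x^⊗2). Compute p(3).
p(3) = 3

A tropical monomial a ⊗ x^⊗i evaluates to a + i · x. Evaluating each term at x = 3:
  Term 0 contributes 10 + 0 · 3 = 10
  Term 1 contributes 3 + 1 · 3 = 6
  Term 2 contributes -3 + 2 · 3 = 3
p(3) = ⊕ of these = min[10, 6, 3] = 3.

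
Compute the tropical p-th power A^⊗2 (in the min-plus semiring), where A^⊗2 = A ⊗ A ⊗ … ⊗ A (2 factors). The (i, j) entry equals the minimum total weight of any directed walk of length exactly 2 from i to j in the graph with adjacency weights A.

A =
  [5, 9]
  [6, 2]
A^⊗2 =
  [10, 11]
  [8, 4]

Each entry (A^⊗2)_ij equals the minimum over all length-2 walks i = v_0 → v_1 → … → v_2 = j of Σ_t A[v_t][v_{t+1}]. For example, for (i, j) = (0, 1) we minimise over 2 possible intermediate vertex sequences; the minimum is 11, attained along the walk 0 → 1 → 1.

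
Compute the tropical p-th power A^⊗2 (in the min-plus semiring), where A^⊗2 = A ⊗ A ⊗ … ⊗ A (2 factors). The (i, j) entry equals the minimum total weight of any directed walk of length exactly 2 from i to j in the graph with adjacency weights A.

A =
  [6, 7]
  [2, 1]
A^⊗2 =
  [9, 8]
  [3, 2]

Each entry (A^⊗2)_ij equals the minimum over all length-2 walks i = v_0 → v_1 → … → v_2 = j of Σ_t A[v_t][v_{t+1}]. For example, for (i, j) = (0, 1) we minimise over 2 possible intermediate vertex sequences; the minimum is 8, attained along the walk 0 → 1 → 1.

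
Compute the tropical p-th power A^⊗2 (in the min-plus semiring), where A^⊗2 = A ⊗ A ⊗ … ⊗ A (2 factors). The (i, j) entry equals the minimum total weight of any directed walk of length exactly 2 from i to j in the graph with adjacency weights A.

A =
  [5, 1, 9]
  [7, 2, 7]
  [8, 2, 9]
A^⊗2 =
  [8, 3, 8]
  [9, 4, 9]
  [9, 4, 9]

Each entry (A^⊗2)_ij equals the minimum over all length-2 walks i = v_0 → v_1 → … → v_2 = j of Σ_t A[v_t][v_{t+1}]. For example, for (i, j) = (0, 2) we minimise over 3 possible intermediate vertex sequences; the minimum is 8, attained along the walk 0 → 1 → 2.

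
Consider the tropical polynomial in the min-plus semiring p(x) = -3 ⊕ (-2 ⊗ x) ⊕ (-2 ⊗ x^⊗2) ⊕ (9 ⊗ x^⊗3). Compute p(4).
p(4) = -3

A tropical monomial a ⊗ x^⊗i evaluates to a + i · x. Evaluating each term at x = 4:
  Term 0 contributes -3 + 0 · 4 = -3
  Term 1 contributes -2 + 1 · 4 = 2
  Term 2 contributes -2 + 2 · 4 = 6
  Term 3 contributes 9 + 3 · 4 = 21
p(4) = ⊕ of these = min[-3, 2, 6, 21] = -3.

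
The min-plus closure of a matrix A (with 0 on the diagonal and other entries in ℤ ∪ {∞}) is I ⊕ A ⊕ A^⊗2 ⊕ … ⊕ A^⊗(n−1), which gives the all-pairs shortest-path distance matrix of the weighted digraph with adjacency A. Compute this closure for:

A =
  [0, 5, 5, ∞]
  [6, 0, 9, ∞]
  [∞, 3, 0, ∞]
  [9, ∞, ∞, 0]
Closure =
  [0, 5, 5, ∞]
  [6, 0, 9, ∞]
  [9, 3, 0, ∞]
  [9, 14, 14, 0]

This is the Floyd-Warshall all-pairs shortest-path computation. For each intermediate vertex k = 0, 1, …, 3, update dist[i][j] ← min(dist[i][j], dist[i][k] + dist[k][j]). The final matrix gives, for each (i, j), the minimum total weight of any directed path from i to j (possibly empty when i = j).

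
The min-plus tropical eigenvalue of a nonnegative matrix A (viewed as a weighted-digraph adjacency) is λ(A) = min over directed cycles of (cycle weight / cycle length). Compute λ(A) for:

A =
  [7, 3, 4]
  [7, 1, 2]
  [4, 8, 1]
λ(A) = 1

Enumerate directed cycles and compute their means (weight / length). Sample:
  cycle 0 → 0: weight = 7, length = 1, mean = 7/1 ≈ 7.000
  cycle 1 → 1: weight = 1, length = 1, mean = 1/1 ≈ 1.000
  cycle 2 → 2: weight = 1, length = 1, mean = 1/1 ≈ 1.000
  cycle 0 → 1 → 0: weight = 10, length = 2, mean = 10/2 ≈ 5.000
  cycle 0 → 2 → 0: weight = 8, length = 2, mean = 8/2 ≈ 4.000
  cycle 1 → 0 → 1: weight = 10, length = 2, mean = 10/2 ≈ 5.000
Minimum mean = 1.000, attained e.g. along the cycle 1 → 1 with weight 1 and length 1. So λ(A) = 1/1 = 1.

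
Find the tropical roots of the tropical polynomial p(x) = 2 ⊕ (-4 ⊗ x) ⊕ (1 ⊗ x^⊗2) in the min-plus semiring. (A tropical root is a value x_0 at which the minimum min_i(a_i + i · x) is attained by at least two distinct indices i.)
Roots: {-5, 6}

Each tropical root is a break point of the lower envelope of the lines y = a_i + i · x (there are 3 lines, with slopes 0, 1, ..., 2). Only the lines that attain the minimum somewhere contribute to roots; other lines are dominated. Here the surviving (envelope) indices are i = 2, i = 1, i = 0.
Intersections between consecutive envelope lines give the roots: for adjacent envelope indices i < j the intersection is x = (a_i − a_j) / (j − i). Reading off the sorted break points: {-5, 6}.
Verification: at each break x_0, at least two indices attain the minimum of min_i(a_i + i · x_0).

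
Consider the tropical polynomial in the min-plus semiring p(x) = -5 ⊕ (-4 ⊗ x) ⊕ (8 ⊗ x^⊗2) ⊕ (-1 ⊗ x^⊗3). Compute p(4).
p(4) = -5

A tropical monomial a ⊗ x^⊗i evaluates to a + i · x. Evaluating each term at x = 4:
  Term 0 contributes -5 + 0 · 4 = -5
  Term 1 contributes -4 + 1 · 4 = 0
  Term 2 contributes 8 + 2 · 4 = 16
  Term 3 contributes -1 + 3 · 4 = 11
p(4) = ⊕ of these = min[-5, 0, 16, 11] = -5.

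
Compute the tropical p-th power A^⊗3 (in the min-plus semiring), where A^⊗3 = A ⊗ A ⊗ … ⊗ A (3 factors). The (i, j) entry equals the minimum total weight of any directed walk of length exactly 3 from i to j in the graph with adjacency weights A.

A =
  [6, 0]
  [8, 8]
A^⊗3 =
  [14, 8]
  [16, 14]

Each entry (A^⊗3)_ij equals the minimum over all length-3 walks i = v_0 → v_1 → … → v_3 = j of Σ_t A[v_t][v_{t+1}]. For example, for (i, j) = (0, 1) we minimise over 4 possible intermediate vertex sequences; the minimum is 8, attained along the walk 0 → 1 → 0 → 1.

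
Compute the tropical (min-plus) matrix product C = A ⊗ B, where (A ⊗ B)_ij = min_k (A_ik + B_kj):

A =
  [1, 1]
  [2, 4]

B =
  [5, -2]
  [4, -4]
A ⊗ B =
  [5, -3]
  [7, 0]

Apply the min-plus product entry-by-entry:
  C[0][0] = min over k of (A[0][0] + B[0][0] = 1 + 5 = 6, A[0][1] + B[1][0] = 1 + 4 = 5) = 5 (attained at k = 1)
  C[0][1] = min over k of (A[0][0] + B[0][1] = 1 + -2 = -1, A[0][1] + B[1][1] = 1 + -4 = -3) = -3 (attained at k = 1)
  C[1][0] = min over k of (A[1][0] + B[0][0] = 2 + 5 = 7, A[1][1] + B[1][0] = 4 + 4 = 8) = 7 (attained at k = 0)
  C[1][1] = min over k of (A[1][0] + B[0][1] = 2 + -2 = 0, A[1][1] + B[1][1] = 4 + -4 = 0) = 0 (attained at k = 0)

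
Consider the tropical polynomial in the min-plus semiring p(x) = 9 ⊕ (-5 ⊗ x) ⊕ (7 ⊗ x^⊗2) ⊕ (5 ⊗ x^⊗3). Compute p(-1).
p(-1) = -6

A tropical monomial a ⊗ x^⊗i evaluates to a + i · x. Evaluating each term at x = -1:
  Term 0 contributes 9 + 0 · -1 = 9
  Term 1 contributes -5 + 1 · -1 = -6
  Term 2 contributes 7 + 2 · -1 = 5
  Term 3 contributes 5 + 3 · -1 = 2
p(-1) = ⊕ of these = min[9, -6, 5, 2] = -6.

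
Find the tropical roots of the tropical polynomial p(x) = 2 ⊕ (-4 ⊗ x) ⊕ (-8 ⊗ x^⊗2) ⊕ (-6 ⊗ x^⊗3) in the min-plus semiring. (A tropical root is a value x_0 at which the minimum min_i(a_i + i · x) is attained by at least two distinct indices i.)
Roots: {-2, 4, 6}

Each tropical root is a break point of the lower envelope of the lines y = a_i + i · x (there are 4 lines, with slopes 0, 1, ..., 3). Only the lines that attain the minimum somewhere contribute to roots; other lines are dominated. Here the surviving (envelope) indices are i = 3, i = 2, i = 1, i = 0.
Intersections between consecutive envelope lines give the roots: for adjacent envelope indices i < j the intersection is x = (a_i − a_j) / (j − i). Reading off the sorted break points: {-2, 4, 6}.
Verification: at each break x_0, at least two indices attain the minimum of min_i(a_i + i · x_0).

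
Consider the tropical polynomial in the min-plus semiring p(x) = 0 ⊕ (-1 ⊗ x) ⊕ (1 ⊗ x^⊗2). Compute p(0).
p(0) = -1

A tropical monomial a ⊗ x^⊗i evaluates to a + i · x. Evaluating each term at x = 0:
  Term 0 contributes 0 + 0 · 0 = 0
  Term 1 contributes -1 + 1 · 0 = -1
  Term 2 contributes 1 + 2 · 0 = 1
p(0) = ⊕ of these = min[0, -1, 1] = -1.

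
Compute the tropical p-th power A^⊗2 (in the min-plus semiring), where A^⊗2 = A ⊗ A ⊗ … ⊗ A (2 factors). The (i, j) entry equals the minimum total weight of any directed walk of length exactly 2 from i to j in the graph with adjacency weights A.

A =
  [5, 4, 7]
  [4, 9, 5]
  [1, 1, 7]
A^⊗2 =
  [8, 8, 9]
  [6, 6, 11]
  [5, 5, 6]

Each entry (A^⊗2)_ij equals the minimum over all length-2 walks i = v_0 → v_1 → … → v_2 = j of Σ_t A[v_t][v_{t+1}]. For example, for (i, j) = (0, 2) we minimise over 3 possible intermediate vertex sequences; the minimum is 9, attained along the walk 0 → 1 → 2.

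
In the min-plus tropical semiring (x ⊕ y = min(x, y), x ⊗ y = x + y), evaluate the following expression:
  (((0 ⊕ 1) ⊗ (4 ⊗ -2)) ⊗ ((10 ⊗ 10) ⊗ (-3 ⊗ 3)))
(((0 ⊕ 1) ⊗ (4 ⊗ -2)) ⊗ ((10 ⊗ 10) ⊗ (-3 ⊗ 3))) = 22

Expand innermost to outermost. Recall ⊕ takes the minimum of its arguments and ⊗ takes their sum. Working out the expression (((0 ⊕ 1) ⊗ (4 ⊗ -2)) ⊗ ((10 ⊗ 10) ⊗ (-3 ⊗ 3))) gives 22.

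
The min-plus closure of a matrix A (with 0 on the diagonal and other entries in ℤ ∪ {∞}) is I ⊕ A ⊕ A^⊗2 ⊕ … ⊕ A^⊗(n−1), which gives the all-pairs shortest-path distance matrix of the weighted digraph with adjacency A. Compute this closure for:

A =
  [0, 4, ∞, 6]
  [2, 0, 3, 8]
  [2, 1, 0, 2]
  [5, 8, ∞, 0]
Closure =
  [0, 4, 7, 6]
  [2, 0, 3, 5]
  [2, 1, 0, 2]
  [5, 8, 11, 0]

This is the Floyd-Warshall all-pairs shortest-path computation. For each intermediate vertex k = 0, 1, …, 3, update dist[i][j] ← min(dist[i][j], dist[i][k] + dist[k][j]). The final matrix gives, for each (i, j), the minimum total weight of any directed path from i to j (possibly empty when i = j).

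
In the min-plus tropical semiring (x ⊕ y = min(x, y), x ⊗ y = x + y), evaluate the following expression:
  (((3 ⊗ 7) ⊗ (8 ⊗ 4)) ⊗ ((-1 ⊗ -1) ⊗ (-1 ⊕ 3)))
(((3 ⊗ 7) ⊗ (8 ⊗ 4)) ⊗ ((-1 ⊗ -1) ⊗ (-1 ⊕ 3))) = 19

Expand innermost to outermost. Recall ⊕ takes the minimum of its arguments and ⊗ takes their sum. Working out the expression (((3 ⊗ 7) ⊗ (8 ⊗ 4)) ⊗ ((-1 ⊗ -1) ⊗ (-1 ⊕ 3))) gives 19.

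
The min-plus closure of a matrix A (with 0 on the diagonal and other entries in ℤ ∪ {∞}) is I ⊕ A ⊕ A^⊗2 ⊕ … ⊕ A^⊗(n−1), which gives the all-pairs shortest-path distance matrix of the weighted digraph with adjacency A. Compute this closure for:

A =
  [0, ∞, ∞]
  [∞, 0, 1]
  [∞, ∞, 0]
Closure =
  [0, ∞, ∞]
  [∞, 0, 1]
  [∞, ∞, 0]

This is the Floyd-Warshall all-pairs shortest-path computation. For each intermediate vertex k = 0, 1, …, 2, update dist[i][j] ← min(dist[i][j], dist[i][k] + dist[k][j]). The final matrix gives, for each (i, j), the minimum total weight of any directed path from i to j (possibly empty when i = j).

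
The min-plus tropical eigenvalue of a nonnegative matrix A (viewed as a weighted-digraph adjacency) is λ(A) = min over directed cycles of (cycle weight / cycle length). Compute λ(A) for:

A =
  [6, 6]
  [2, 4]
λ(A) = 4

Enumerate directed cycles and compute their means (weight / length). Sample:
  cycle 0 → 0: weight = 6, length = 1, mean = 6/1 ≈ 6.000
  cycle 1 → 1: weight = 4, length = 1, mean = 4/1 ≈ 4.000
  cycle 0 → 1 → 0: weight = 8, length = 2, mean = 8/2 ≈ 4.000
  cycle 1 → 0 → 1: weight = 8, length = 2, mean = 8/2 ≈ 4.000
Minimum mean = 4.000, attained e.g. along the cycle 1 → 1 with weight 4 and length 1. So λ(A) = 4/1 = 4.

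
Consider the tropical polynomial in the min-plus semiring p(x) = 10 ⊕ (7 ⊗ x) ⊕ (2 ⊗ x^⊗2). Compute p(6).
p(6) = 10

A tropical monomial a ⊗ x^⊗i evaluates to a + i · x. Evaluating each term at x = 6:
  Term 0 contributes 10 + 0 · 6 = 10
  Term 1 contributes 7 + 1 · 6 = 13
  Term 2 contributes 2 + 2 · 6 = 14
p(6) = ⊕ of these = min[10, 13, 14] = 10.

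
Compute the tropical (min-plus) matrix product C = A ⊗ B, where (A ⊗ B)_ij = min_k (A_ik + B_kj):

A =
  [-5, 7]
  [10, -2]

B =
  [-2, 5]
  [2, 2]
A ⊗ B =
  [-7, 0]
  [0, 0]

Apply the min-plus product entry-by-entry:
  C[0][0] = min over k of (A[0][0] + B[0][0] = -5 + -2 = -7, A[0][1] + B[1][0] = 7 + 2 = 9) = -7 (attained at k = 0)
  C[0][1] = min over k of (A[0][0] + B[0][1] = -5 + 5 = 0, A[0][1] + B[1][1] = 7 + 2 = 9) = 0 (attained at k = 0)
  C[1][0] = min over k of (A[1][0] + B[0][0] = 10 + -2 = 8, A[1][1] + B[1][0] = -2 + 2 = 0) = 0 (attained at k = 1)
  C[1][1] = min over k of (A[1][0] + B[0][1] = 10 + 5 = 15, A[1][1] + B[1][1] = -2 + 2 = 0) = 0 (attained at k = 1)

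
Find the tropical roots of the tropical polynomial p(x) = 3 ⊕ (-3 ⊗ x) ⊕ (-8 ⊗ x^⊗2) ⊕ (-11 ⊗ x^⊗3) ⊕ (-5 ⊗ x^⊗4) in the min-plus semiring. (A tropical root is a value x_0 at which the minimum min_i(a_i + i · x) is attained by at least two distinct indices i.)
Roots: {-6, 3, 5, 6}

Each tropical root is a break point of the lower envelope of the lines y = a_i + i · x (there are 5 lines, with slopes 0, 1, ..., 4). Only the lines that attain the minimum somewhere contribute to roots; other lines are dominated. Here the surviving (envelope) indices are i = 4, i = 3, i = 2, i = 1, i = 0.
Intersections between consecutive envelope lines give the roots: for adjacent envelope indices i < j the intersection is x = (a_i − a_j) / (j − i). Reading off the sorted break points: {-6, 3, 5, 6}.
Verification: at each break x_0, at least two indices attain the minimum of min_i(a_i + i · x_0).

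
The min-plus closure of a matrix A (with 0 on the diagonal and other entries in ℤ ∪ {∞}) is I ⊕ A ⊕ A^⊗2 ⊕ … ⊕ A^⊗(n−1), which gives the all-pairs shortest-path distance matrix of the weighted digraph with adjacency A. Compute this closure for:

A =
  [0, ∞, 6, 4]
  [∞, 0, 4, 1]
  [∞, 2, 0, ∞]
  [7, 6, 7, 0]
Closure =
  [0, 8, 6, 4]
  [8, 0, 4, 1]
  [10, 2, 0, 3]
  [7, 6, 7, 0]

This is the Floyd-Warshall all-pairs shortest-path computation. For each intermediate vertex k = 0, 1, …, 3, update dist[i][j] ← min(dist[i][j], dist[i][k] + dist[k][j]). The final matrix gives, for each (i, j), the minimum total weight of any directed path from i to j (possibly empty when i = j).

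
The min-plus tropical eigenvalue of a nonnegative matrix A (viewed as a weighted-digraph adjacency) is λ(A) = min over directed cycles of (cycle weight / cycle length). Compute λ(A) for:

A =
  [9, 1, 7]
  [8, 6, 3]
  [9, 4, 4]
λ(A) = 7/2

Enumerate directed cycles and compute their means (weight / length). Sample:
  cycle 0 → 0: weight = 9, length = 1, mean = 9/1 ≈ 9.000
  cycle 1 → 1: weight = 6, length = 1, mean = 6/1 ≈ 6.000
  cycle 2 → 2: weight = 4, length = 1, mean = 4/1 ≈ 4.000
  cycle 0 → 1 → 0: weight = 9, length = 2, mean = 9/2 ≈ 4.500
  cycle 0 → 2 → 0: weight = 16, length = 2, mean = 16/2 ≈ 8.000
  cycle 1 → 0 → 1: weight = 9, length = 2, mean = 9/2 ≈ 4.500
Minimum mean = 3.500, attained e.g. along the cycle 1 → 2 → 1 with weight 7 and length 2. So λ(A) = 7/2 = 7/2.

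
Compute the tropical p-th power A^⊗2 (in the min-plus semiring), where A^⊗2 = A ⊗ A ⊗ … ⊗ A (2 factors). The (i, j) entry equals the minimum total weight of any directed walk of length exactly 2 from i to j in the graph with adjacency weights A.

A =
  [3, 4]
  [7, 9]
A^⊗2 =
  [6, 7]
  [10, 11]

Each entry (A^⊗2)_ij equals the minimum over all length-2 walks i = v_0 → v_1 → … → v_2 = j of Σ_t A[v_t][v_{t+1}]. For example, for (i, j) = (0, 1) we minimise over 2 possible intermediate vertex sequences; the minimum is 7, attained along the walk 0 → 0 → 1.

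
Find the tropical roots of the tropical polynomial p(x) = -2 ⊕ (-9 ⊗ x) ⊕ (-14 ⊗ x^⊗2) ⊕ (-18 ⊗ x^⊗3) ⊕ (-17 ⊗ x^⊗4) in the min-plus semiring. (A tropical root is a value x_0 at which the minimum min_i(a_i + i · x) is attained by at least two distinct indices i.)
Roots: {-1, 4, 5, 7}

Each tropical root is a break point of the lower envelope of the lines y = a_i + i · x (there are 5 lines, with slopes 0, 1, ..., 4). Only the lines that attain the minimum somewhere contribute to roots; other lines are dominated. Here the surviving (envelope) indices are i = 4, i = 3, i = 2, i = 1, i = 0.
Intersections between consecutive envelope lines give the roots: for adjacent envelope indices i < j the intersection is x = (a_i − a_j) / (j − i). Reading off the sorted break points: {-1, 4, 5, 7}.
Verification: at each break x_0, at least two indices attain the minimum of min_i(a_i + i · x_0).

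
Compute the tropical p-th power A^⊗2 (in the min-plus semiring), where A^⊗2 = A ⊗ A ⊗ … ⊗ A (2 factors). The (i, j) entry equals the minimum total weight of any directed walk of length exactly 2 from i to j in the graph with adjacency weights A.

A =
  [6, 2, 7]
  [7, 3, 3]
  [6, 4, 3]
A^⊗2 =
  [9, 5, 5]
  [9, 6, 6]
  [9, 7, 6]

Each entry (A^⊗2)_ij equals the minimum over all length-2 walks i = v_0 → v_1 → … → v_2 = j of Σ_t A[v_t][v_{t+1}]. For example, for (i, j) = (0, 2) we minimise over 3 possible intermediate vertex sequences; the minimum is 5, attained along the walk 0 → 1 → 2.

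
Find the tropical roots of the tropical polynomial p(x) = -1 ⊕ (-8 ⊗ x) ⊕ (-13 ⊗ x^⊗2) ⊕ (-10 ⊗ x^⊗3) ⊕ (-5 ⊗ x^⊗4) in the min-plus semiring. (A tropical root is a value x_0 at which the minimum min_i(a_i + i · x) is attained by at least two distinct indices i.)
Roots: {-5, -3, 5, 7}

Each tropical root is a break point of the lower envelope of the lines y = a_i + i · x (there are 5 lines, with slopes 0, 1, ..., 4). Only the lines that attain the minimum somewhere contribute to roots; other lines are dominated. Here the surviving (envelope) indices are i = 4, i = 3, i = 2, i = 1, i = 0.
Intersections between consecutive envelope lines give the roots: for adjacent envelope indices i < j the intersection is x = (a_i − a_j) / (j − i). Reading off the sorted break points: {-5, -3, 5, 7}.
Verification: at each break x_0, at least two indices attain the minimum of min_i(a_i + i · x_0).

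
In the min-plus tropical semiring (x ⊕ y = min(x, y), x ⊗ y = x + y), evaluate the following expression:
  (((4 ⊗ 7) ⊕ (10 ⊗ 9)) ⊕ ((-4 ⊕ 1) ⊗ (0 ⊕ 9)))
(((4 ⊗ 7) ⊕ (10 ⊗ 9)) ⊕ ((-4 ⊕ 1) ⊗ (0 ⊕ 9))) = -4

Expand innermost to outermost. Recall ⊕ takes the minimum of its arguments and ⊗ takes their sum. Working out the expression (((4 ⊗ 7) ⊕ (10 ⊗ 9)) ⊕ ((-4 ⊕ 1) ⊗ (0 ⊕ 9))) gives -4.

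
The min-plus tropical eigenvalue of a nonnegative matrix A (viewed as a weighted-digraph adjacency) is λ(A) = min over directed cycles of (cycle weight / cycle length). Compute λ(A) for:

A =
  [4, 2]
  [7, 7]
λ(A) = 4

Enumerate directed cycles and compute their means (weight / length). Sample:
  cycle 0 → 0: weight = 4, length = 1, mean = 4/1 ≈ 4.000
  cycle 1 → 1: weight = 7, length = 1, mean = 7/1 ≈ 7.000
  cycle 0 → 1 → 0: weight = 9, length = 2, mean = 9/2 ≈ 4.500
  cycle 1 → 0 → 1: weight = 9, length = 2, mean = 9/2 ≈ 4.500
Minimum mean = 4.000, attained e.g. along the cycle 0 → 0 with weight 4 and length 1. So λ(A) = 4/1 = 4.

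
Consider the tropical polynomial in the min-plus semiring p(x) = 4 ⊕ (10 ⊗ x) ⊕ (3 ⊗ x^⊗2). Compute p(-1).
p(-1) = 1

A tropical monomial a ⊗ x^⊗i evaluates to a + i · x. Evaluating each term at x = -1:
  Term 0 contributes 4 + 0 · -1 = 4
  Term 1 contributes 10 + 1 · -1 = 9
  Term 2 contributes 3 + 2 · -1 = 1
p(-1) = ⊕ of these = min[4, 9, 1] = 1.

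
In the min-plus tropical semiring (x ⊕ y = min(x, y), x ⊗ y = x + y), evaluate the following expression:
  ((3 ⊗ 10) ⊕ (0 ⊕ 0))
((3 ⊗ 10) ⊕ (0 ⊕ 0)) = 0

Expand innermost to outermost. Recall ⊕ takes the minimum of its arguments and ⊗ takes their sum. Working out the expression ((3 ⊗ 10) ⊕ (0 ⊕ 0)) gives 0.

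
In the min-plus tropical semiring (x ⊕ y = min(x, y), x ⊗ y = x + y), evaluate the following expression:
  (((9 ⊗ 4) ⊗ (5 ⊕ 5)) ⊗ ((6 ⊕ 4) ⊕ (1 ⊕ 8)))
(((9 ⊗ 4) ⊗ (5 ⊕ 5)) ⊗ ((6 ⊕ 4) ⊕ (1 ⊕ 8))) = 19

Expand innermost to outermost. Recall ⊕ takes the minimum of its arguments and ⊗ takes their sum. Working out the expression (((9 ⊗ 4) ⊗ (5 ⊕ 5)) ⊗ ((6 ⊕ 4) ⊕ (1 ⊕ 8))) gives 19.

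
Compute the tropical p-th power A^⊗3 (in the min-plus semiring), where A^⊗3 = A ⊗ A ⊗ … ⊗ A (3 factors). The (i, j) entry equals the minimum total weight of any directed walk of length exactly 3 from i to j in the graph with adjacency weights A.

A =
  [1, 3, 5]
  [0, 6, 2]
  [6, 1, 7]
A^⊗3 =
  [3, 5, 6]
  [2, 4, 5]
  [2, 4, 6]

Each entry (A^⊗3)_ij equals the minimum over all length-3 walks i = v_0 → v_1 → … → v_3 = j of Σ_t A[v_t][v_{t+1}]. For example, for (i, j) = (0, 2) we minimise over 9 possible intermediate vertex sequences; the minimum is 6, attained along the walk 0 → 0 → 1 → 2.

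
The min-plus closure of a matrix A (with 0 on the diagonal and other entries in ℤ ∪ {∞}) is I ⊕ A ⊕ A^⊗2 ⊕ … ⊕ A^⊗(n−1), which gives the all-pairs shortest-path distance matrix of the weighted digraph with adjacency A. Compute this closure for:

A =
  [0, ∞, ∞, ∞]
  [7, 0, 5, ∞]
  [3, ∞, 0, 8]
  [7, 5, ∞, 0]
Closure =
  [0, ∞, ∞, ∞]
  [7, 0, 5, 13]
  [3, 13, 0, 8]
  [7, 5, 10, 0]

This is the Floyd-Warshall all-pairs shortest-path computation. For each intermediate vertex k = 0, 1, …, 3, update dist[i][j] ← min(dist[i][j], dist[i][k] + dist[k][j]). The final matrix gives, for each (i, j), the minimum total weight of any directed path from i to j (possibly empty when i = j).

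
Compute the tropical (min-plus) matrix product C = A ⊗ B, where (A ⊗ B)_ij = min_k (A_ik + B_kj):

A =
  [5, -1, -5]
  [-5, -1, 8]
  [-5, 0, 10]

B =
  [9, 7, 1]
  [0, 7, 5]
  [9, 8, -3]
A ⊗ B =
  [-1, 3, -8]
  [-1, 2, -4]
  [0, 2, -4]

Apply the min-plus product entry-by-entry:
  C[0][0] = min over k of (A[0][0] + B[0][0] = 5 + 9 = 14, A[0][1] + B[1][0] = -1 + 0 = -1, A[0][2] + B[2][0] = -5 + 9 = 4) = -1 (attained at k = 1)
  C[0][1] = min over k of (A[0][0] + B[0][1] = 5 + 7 = 12, A[0][1] + B[1][1] = -1 + 7 = 6, A[0][2] + B[2][1] = -5 + 8 = 3) = 3 (attained at k = 2)
  C[0][2] = min over k of (A[0][0] + B[0][2] = 5 + 1 = 6, A[0][1] + B[1][2] = -1 + 5 = 4, A[0][2] + B[2][2] = -5 + -3 = -8) = -8 (attained at k = 2)
  C[1][0] = min over k of (A[1][0] + B[0][0] = -5 + 9 = 4, A[1][1] + B[1][0] = -1 + 0 = -1, A[1][2] + B[2][0] = 8 + 9 = 17) = -1 (attained at k = 1)
  C[1][1] = min over k of (A[1][0] + B[0][1] = -5 + 7 = 2, A[1][1] + B[1][1] = -1 + 7 = 6, A[1][2] + B[2][1] = 8 + 8 = 16) = 2 (attained at k = 0)
  C[1][2] = min over k of (A[1][0] + B[0][2] = -5 + 1 = -4, A[1][1] + B[1][2] = -1 + 5 = 4, A[1][2] + B[2][2] = 8 + -3 = 5) = -4 (attained at k = 0)
  C[2][0] = min over k of (A[2][0] + B[0][0] = -5 + 9 = 4, A[2][1] + B[1][0] = 0 + 0 = 0, A[2][2] + B[2][0] = 10 + 9 = 19) = 0 (attained at k = 1)
  C[2][1] = min over k of (A[2][0] + B[0][1] = -5 + 7 = 2, A[2][1] + B[1][1] = 0 + 7 = 7, A[2][2] + B[2][1] = 10 + 8 = 18) = 2 (attained at k = 0)
  C[2][2] = min over k of (A[2][0] + B[0][2] = -5 + 1 = -4, A[2][1] + B[1][2] = 0 + 5 = 5, A[2][2] + B[2][2] = 10 + -3 = 7) = -4 (attained at k = 0)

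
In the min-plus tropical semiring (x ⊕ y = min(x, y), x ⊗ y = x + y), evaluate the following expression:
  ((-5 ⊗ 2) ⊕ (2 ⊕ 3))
((-5 ⊗ 2) ⊕ (2 ⊕ 3)) = -3

Expand innermost to outermost. Recall ⊕ takes the minimum of its arguments and ⊗ takes their sum. Working out the expression ((-5 ⊗ 2) ⊕ (2 ⊕ 3)) gives -3.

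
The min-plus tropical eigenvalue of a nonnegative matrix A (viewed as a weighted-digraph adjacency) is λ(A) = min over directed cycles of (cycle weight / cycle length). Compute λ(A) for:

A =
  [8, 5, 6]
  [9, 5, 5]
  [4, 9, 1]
λ(A) = 1

Enumerate directed cycles and compute their means (weight / length). Sample:
  cycle 0 → 0: weight = 8, length = 1, mean = 8/1 ≈ 8.000
  cycle 1 → 1: weight = 5, length = 1, mean = 5/1 ≈ 5.000
  cycle 2 → 2: weight = 1, length = 1, mean = 1/1 ≈ 1.000
  cycle 0 → 1 → 0: weight = 14, length = 2, mean = 14/2 ≈ 7.000
  cycle 0 → 2 → 0: weight = 10, length = 2, mean = 10/2 ≈ 5.000
  cycle 1 → 0 → 1: weight = 14, length = 2, mean = 14/2 ≈ 7.000
Minimum mean = 1.000, attained e.g. along the cycle 2 → 2 with weight 1 and length 1. So λ(A) = 1/1 = 1.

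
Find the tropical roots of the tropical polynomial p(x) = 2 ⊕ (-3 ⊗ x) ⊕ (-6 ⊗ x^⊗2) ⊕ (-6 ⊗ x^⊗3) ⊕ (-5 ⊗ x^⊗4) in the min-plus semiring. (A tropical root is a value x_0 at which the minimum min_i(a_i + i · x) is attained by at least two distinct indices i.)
Roots: {-1, 0, 3, 5}

Each tropical root is a break point of the lower envelope of the lines y = a_i + i · x (there are 5 lines, with slopes 0, 1, ..., 4). Only the lines that attain the minimum somewhere contribute to roots; other lines are dominated. Here the surviving (envelope) indices are i = 4, i = 3, i = 2, i = 1, i = 0.
Intersections between consecutive envelope lines give the roots: for adjacent envelope indices i < j the intersection is x = (a_i − a_j) / (j − i). Reading off the sorted break points: {-1, 0, 3, 5}.
Verification: at each break x_0, at least two indices attain the minimum of min_i(a_i + i · x_0).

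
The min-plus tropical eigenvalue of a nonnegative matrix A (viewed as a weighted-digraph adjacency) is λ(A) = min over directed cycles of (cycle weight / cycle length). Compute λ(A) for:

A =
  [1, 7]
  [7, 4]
λ(A) = 1

Enumerate directed cycles and compute their means (weight / length). Sample:
  cycle 0 → 0: weight = 1, length = 1, mean = 1/1 ≈ 1.000
  cycle 1 → 1: weight = 4, length = 1, mean = 4/1 ≈ 4.000
  cycle 0 → 1 → 0: weight = 14, length = 2, mean = 14/2 ≈ 7.000
  cycle 1 → 0 → 1: weight = 14, length = 2, mean = 14/2 ≈ 7.000
Minimum mean = 1.000, attained e.g. along the cycle 0 → 0 with weight 1 and length 1. So λ(A) = 1/1 = 1.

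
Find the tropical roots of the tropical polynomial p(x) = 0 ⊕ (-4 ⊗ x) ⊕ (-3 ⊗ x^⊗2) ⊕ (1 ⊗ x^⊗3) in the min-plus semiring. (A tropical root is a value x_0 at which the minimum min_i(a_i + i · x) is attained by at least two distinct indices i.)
Roots: {-4, -1, 4}

Each tropical root is a break point of the lower envelope of the lines y = a_i + i · x (there are 4 lines, with slopes 0, 1, ..., 3). Only the lines that attain the minimum somewhere contribute to roots; other lines are dominated. Here the surviving (envelope) indices are i = 3, i = 2, i = 1, i = 0.
Intersections between consecutive envelope lines give the roots: for adjacent envelope indices i < j the intersection is x = (a_i − a_j) / (j − i). Reading off the sorted break points: {-4, -1, 4}.
Verification: at each break x_0, at least two indices attain the minimum of min_i(a_i + i · x_0).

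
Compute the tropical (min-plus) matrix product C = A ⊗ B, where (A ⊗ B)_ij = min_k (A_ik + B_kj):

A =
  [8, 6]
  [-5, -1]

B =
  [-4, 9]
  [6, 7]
A ⊗ B =
  [4, 13]
  [-9, 4]

Apply the min-plus product entry-by-entry:
  C[0][0] = min over k of (A[0][0] + B[0][0] = 8 + -4 = 4, A[0][1] + B[1][0] = 6 + 6 = 12) = 4 (attained at k = 0)
  C[0][1] = min over k of (A[0][0] + B[0][1] = 8 + 9 = 17, A[0][1] + B[1][1] = 6 + 7 = 13) = 13 (attained at k = 1)
  C[1][0] = min over k of (A[1][0] + B[0][0] = -5 + -4 = -9, A[1][1] + B[1][0] = -1 + 6 = 5) = -9 (attained at k = 0)
  C[1][1] = min over k of (A[1][0] + B[0][1] = -5 + 9 = 4, A[1][1] + B[1][1] = -1 + 7 = 6) = 4 (attained at k = 0)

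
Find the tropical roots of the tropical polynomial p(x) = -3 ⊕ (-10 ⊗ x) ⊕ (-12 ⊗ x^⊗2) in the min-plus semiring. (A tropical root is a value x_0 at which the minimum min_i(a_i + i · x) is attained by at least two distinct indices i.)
Roots: {2, 7}

Each tropical root is a break point of the lower envelope of the lines y = a_i + i · x (there are 3 lines, with slopes 0, 1, ..., 2). Only the lines that attain the minimum somewhere contribute to roots; other lines are dominated. Here the surviving (envelope) indices are i = 2, i = 1, i = 0.
Intersections between consecutive envelope lines give the roots: for adjacent envelope indices i < j the intersection is x = (a_i − a_j) / (j − i). Reading off the sorted break points: {2, 7}.
Verification: at each break x_0, at least two indices attain the minimum of min_i(a_i + i · x_0).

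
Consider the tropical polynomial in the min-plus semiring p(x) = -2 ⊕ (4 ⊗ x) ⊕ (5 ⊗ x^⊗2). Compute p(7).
p(7) = -2

A tropical monomial a ⊗ x^⊗i evaluates to a + i · x. Evaluating each term at x = 7:
  Term 0 contributes -2 + 0 · 7 = -2
  Term 1 contributes 4 + 1 · 7 = 11
  Term 2 contributes 5 + 2 · 7 = 19
p(7) = ⊕ of these = min[-2, 11, 19] = -2.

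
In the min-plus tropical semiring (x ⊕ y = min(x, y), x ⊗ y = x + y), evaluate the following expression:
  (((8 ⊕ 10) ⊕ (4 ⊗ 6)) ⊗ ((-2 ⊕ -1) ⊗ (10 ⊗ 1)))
(((8 ⊕ 10) ⊕ (4 ⊗ 6)) ⊗ ((-2 ⊕ -1) ⊗ (10 ⊗ 1))) = 17

Expand innermost to outermost. Recall ⊕ takes the minimum of its arguments and ⊗ takes their sum. Working out the expression (((8 ⊕ 10) ⊕ (4 ⊗ 6)) ⊗ ((-2 ⊕ -1) ⊗ (10 ⊗ 1))) gives 17.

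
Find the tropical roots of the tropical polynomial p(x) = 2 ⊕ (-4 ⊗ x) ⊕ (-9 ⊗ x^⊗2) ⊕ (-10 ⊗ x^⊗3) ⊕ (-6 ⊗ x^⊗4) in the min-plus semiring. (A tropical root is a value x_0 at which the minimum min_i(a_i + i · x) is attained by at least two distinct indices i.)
Roots: {-4, 1, 5, 6}

Each tropical root is a break point of the lower envelope of the lines y = a_i + i · x (there are 5 lines, with slopes 0, 1, ..., 4). Only the lines that attain the minimum somewhere contribute to roots; other lines are dominated. Here the surviving (envelope) indices are i = 4, i = 3, i = 2, i = 1, i = 0.
Intersections between consecutive envelope lines give the roots: for adjacent envelope indices i < j the intersection is x = (a_i − a_j) / (j − i). Reading off the sorted break points: {-4, 1, 5, 6}.
Verification: at each break x_0, at least two indices attain the minimum of min_i(a_i + i · x_0).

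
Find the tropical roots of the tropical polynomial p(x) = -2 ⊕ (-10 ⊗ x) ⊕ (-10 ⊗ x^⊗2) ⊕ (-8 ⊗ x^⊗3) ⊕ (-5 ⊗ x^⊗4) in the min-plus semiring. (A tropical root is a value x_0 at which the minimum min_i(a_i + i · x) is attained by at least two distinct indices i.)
Roots: {-3, -2, 0, 8}

Each tropical root is a break point of the lower envelope of the lines y = a_i + i · x (there are 5 lines, with slopes 0, 1, ..., 4). Only the lines that attain the minimum somewhere contribute to roots; other lines are dominated. Here the surviving (envelope) indices are i = 4, i = 3, i = 2, i = 1, i = 0.
Intersections between consecutive envelope lines give the roots: for adjacent envelope indices i < j the intersection is x = (a_i − a_j) / (j − i). Reading off the sorted break points: {-3, -2, 0, 8}.
Verification: at each break x_0, at least two indices attain the minimum of min_i(a_i + i · x_0).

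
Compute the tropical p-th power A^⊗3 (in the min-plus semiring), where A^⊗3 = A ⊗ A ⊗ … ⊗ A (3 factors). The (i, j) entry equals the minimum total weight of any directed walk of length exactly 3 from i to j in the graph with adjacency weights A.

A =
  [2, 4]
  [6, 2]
A^⊗3 =
  [6, 8]
  [10, 6]

Each entry (A^⊗3)_ij equals the minimum over all length-3 walks i = v_0 → v_1 → … → v_3 = j of Σ_t A[v_t][v_{t+1}]. For example, for (i, j) = (0, 1) we minimise over 4 possible intermediate vertex sequences; the minimum is 8, attained along the walk 0 → 0 → 0 → 1.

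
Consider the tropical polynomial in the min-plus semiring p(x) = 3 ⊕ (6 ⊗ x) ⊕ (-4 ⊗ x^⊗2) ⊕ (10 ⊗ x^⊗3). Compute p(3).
p(3) = 2

A tropical monomial a ⊗ x^⊗i evaluates to a + i · x. Evaluating each term at x = 3:
  Term 0 contributes 3 + 0 · 3 = 3
  Term 1 contributes 6 + 1 · 3 = 9
  Term 2 contributes -4 + 2 · 3 = 2
  Term 3 contributes 10 + 3 · 3 = 19
p(3) = ⊕ of these = min[3, 9, 2, 19] = 2.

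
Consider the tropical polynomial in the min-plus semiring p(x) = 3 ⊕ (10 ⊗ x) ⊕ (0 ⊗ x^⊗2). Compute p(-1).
p(-1) = -2

A tropical monomial a ⊗ x^⊗i evaluates to a + i · x. Evaluating each term at x = -1:
  Term 0 contributes 3 + 0 · -1 = 3
  Term 1 contributes 10 + 1 · -1 = 9
  Term 2 contributes 0 + 2 · -1 = -2
p(-1) = ⊕ of these = min[3, 9, -2] = -2.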